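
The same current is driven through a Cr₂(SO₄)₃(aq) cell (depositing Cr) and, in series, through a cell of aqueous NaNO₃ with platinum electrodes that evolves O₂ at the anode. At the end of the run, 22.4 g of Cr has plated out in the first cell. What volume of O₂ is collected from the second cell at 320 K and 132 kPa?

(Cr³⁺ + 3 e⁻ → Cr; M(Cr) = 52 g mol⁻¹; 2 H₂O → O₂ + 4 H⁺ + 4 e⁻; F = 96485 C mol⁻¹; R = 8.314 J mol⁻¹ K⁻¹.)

n(Cr) = 22.4 / 52 = 0.4308 mol, so n(e⁻) = 3 × 0.4308 = 1.292 mol.
The cells are in series, so the same 1.292 mol of electrons passes through the second cell.
2 H₂O → O₂ + 4 H⁺ + 4 e⁻ — 4 mol e⁻ per mol O₂, so n(O₂) = 1.292/4 = 0.3231 mol.
V = nRT/P = (0.3231 × 8.314 × 320) / (132 × 10³) = 0.00651 m³ = 6.51 L.

6.51 L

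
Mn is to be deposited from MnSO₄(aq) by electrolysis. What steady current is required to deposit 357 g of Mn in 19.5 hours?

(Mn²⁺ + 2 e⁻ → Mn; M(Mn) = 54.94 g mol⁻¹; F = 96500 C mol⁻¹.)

17.9 A

n(Mn) = 357 / 54.94 = 6.498 mol.
n(e⁻) = 2 × 6.498 = 13.00 mol.
Q = n(e⁻)·F = 13.00 × 96500 = 1254000 C.
I = Q/t = 1254000 / 70200 s = 17.9 A.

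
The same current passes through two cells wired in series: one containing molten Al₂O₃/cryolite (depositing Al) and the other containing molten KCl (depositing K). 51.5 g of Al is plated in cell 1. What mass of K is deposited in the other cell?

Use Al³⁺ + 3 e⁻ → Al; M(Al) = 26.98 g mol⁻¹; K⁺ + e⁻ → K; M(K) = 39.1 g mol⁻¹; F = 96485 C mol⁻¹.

n(Al) = 51.5 / 26.98 = 1.909 mol.
Since Al³⁺ + 3 e⁻ → Al, n(e⁻) passed = 3 × 1.909 = 5.726 mol.
Cells in series carry the same charge, so the same 5.726 mol of electrons passes through cell 2.
K⁺ + e⁻ → K, so n(K) = 5.726 / 1 = 5.726 mol.
m(K) = 5.726 × 39.1 = 224 g.

224 g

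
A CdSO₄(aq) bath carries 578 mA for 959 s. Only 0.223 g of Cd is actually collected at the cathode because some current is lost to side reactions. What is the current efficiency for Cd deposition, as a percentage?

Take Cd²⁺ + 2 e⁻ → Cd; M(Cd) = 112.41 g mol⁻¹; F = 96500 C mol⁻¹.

69.1 %

Q = I·t = 0.5780 × 959.00 = 554.3 C; n(e⁻) = 554.3/96500 = 0.005744 mol.
Theoretical n(Cd) = n(e⁻)/2 = 0.002872 mol, i.e. m_theo = 0.002872 × 112.41 = 0.3228 g.
Efficiency = m_actual / m_theo = 0.223 / 0.3228 = 69.1 %.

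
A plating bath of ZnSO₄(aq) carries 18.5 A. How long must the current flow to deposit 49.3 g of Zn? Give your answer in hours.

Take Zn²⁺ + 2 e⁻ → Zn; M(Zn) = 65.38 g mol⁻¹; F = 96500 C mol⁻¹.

n(Zn) = m/M = 49.3 / 65.38 = 0.7541 mol.
Each Zn atom requires 2 electrons, so n(e⁻) = 2 × 0.7541 = 1.508 mol.
Q = n(e⁻)·F = 1.508 × 96500 = 145500 C.
t = Q/I = 145500 / 18.50 A = 7867 s = 2.19 h.

2.19 h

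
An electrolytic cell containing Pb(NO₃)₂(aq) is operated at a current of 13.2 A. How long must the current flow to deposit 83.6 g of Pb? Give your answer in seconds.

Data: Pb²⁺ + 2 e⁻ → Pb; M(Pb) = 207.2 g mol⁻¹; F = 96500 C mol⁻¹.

n(Pb) = m/M = 83.6 / 207.2 = 0.4035 mol.
Each Pb atom requires 2 electrons, so n(e⁻) = 2 × 0.4035 = 0.8069 mol.
Q = n(e⁻)·F = 0.8069 × 96500 = 77870 C.
t = Q/I = 77870 / 13.20 A = 5899 s.

5900 s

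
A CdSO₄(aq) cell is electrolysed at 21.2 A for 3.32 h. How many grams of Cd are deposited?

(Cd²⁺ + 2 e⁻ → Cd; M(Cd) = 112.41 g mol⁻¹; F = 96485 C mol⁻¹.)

Q = I·t = 21.20 A × 11952 s = 253400 C.
n(e⁻) = Q/F = 253400 / 96485 = 2.626 mol.
Cd²⁺ + 2 e⁻ → Cd, so n(Cd) = n(e⁻)/2 = 1.313 mol.
m = n·M = 1.313 × 112.41 = 148 g.

148 g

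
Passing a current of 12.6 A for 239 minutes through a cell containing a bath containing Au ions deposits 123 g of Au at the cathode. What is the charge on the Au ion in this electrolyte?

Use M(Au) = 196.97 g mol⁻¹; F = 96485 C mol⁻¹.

Q = I·t = 12.60 A × 14340 s = 180700 C, so n(e⁻) = 180700/96485 = 1.873 mol.
n(Au) deposited = 123 / 196.97 = 0.6245 mol.
Electrons per atom = n(e⁻)/n(Au) = 1.873 / 0.6245 = 3.00 ≈ 3, so the ion is Au³⁺.

+3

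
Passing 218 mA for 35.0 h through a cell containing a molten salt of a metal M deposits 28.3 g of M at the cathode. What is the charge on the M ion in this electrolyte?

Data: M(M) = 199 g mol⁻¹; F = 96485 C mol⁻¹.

+2

Q = I·t = 0.2180 A × 126000 s = 27470 C, so n(e⁻) = 27470/96485 = 0.2847 mol.
n(M) deposited = 28.3 / 199 = 0.1422 mol.
Electrons per atom = n(e⁻)/n(M) = 0.2847 / 0.1422 = 2.00 ≈ 2, so the ion is M²⁺.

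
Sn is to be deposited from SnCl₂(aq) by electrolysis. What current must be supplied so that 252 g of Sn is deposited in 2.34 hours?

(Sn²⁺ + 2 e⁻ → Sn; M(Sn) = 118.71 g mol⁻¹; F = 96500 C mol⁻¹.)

n(Sn) = 252 / 118.71 = 2.123 mol.
n(e⁻) = 2 × 2.123 = 4.246 mol.
Q = n(e⁻)·F = 4.246 × 96500 = 409700 C.
I = Q/t = 409700 / 8424.0 s = 48.6 A.

48.6 A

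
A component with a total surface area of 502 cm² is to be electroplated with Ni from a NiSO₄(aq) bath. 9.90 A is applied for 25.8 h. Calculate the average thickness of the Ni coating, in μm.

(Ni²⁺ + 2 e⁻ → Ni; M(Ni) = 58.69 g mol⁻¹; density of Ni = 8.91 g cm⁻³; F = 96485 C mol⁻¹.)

Q = I·t = 9.900 × 92880 = 919500 C; n(e⁻) = 9.530 mol.
n(Ni) = n(e⁻)/2 = 4.765 mol, so m = 4.765 × 58.69 = 279.7 g.
Volume = m/ρ = 279.7 / 8.91 = 31.39 cm³.
Thickness = V/A = 31.39 / 502 = 0.0625 cm = 625 μm.

625 μm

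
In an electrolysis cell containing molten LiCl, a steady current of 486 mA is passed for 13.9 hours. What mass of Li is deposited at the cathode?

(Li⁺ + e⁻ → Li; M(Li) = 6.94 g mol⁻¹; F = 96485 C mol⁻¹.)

1.75 g

Q = I·t = 0.4860 A × 50040 s = 24320 C.
n(e⁻) = Q/F = 24320 / 96485 = 0.2521 mol.
Li⁺ + e⁻ → Li, so n(Li) = n(e⁻)/1 = 0.2521 mol.
m = n·M = 0.2521 × 6.94 = 1.75 g.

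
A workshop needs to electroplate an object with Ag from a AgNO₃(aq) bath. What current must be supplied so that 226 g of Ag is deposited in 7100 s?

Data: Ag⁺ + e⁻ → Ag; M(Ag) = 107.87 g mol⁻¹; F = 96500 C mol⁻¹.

28.5 A

n(Ag) = 226 / 107.87 = 2.095 mol.
n(e⁻) = 1 × 2.095 = 2.095 mol.
Q = n(e⁻)·F = 2.095 × 96500 = 202200 C.
I = Q/t = 202200 / 7100.0 s = 28.5 A.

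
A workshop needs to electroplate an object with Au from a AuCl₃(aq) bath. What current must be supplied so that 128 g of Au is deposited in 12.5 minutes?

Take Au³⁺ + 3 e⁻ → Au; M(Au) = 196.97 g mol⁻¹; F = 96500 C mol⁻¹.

n(Au) = 128 / 196.97 = 0.6498 mol.
n(e⁻) = 3 × 0.6498 = 1.950 mol.
Q = n(e⁻)·F = 1.950 × 96500 = 188100 C.
I = Q/t = 188100 / 750.00 s = 251 A.

251 A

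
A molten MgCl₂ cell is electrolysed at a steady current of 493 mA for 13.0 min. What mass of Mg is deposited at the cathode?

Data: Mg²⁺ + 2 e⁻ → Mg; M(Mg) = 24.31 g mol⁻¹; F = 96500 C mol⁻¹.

0.0484 g

Q = I·t = 0.4930 A × 780.00 s = 384.5 C.
n(e⁻) = Q/F = 384.5 / 96500 = 0.003985 mol.
Mg²⁺ + 2 e⁻ → Mg, so n(Mg) = n(e⁻)/2 = 0.001992 mol.
m = n·M = 0.001992 × 24.31 = 0.0484 g.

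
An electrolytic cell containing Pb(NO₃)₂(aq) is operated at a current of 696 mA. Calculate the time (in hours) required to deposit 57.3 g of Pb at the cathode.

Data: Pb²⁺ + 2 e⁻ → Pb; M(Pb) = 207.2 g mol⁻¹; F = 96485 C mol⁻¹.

21.3 h

n(Pb) = m/M = 57.3 / 207.2 = 0.2765 mol.
Each Pb atom requires 2 electrons, so n(e⁻) = 2 × 0.2765 = 0.5531 mol.
Q = n(e⁻)·F = 0.5531 × 96485 = 53360 C.
t = Q/I = 53360 / 0.6960 A = 76670 s = 21.3 h.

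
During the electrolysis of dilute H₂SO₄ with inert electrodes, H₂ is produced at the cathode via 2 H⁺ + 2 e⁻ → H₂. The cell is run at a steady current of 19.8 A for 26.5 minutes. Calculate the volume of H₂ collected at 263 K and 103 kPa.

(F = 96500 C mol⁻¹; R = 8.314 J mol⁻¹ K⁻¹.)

3.46 L

Q = I·t = 19.80 A × 1590.0 s = 31480 C.
n(e⁻) = Q/F = 31480 / 96500 = 0.3262 mol.
2 electrons are transferred per H₂ molecule, so n(H₂) = 0.3262 / 2 = 0.1631 mol.
V = nRT/P = (0.1631 × 8.314 × 263) / (103 × 10³ Pa) = 0.00346 m³ = 3.46 L.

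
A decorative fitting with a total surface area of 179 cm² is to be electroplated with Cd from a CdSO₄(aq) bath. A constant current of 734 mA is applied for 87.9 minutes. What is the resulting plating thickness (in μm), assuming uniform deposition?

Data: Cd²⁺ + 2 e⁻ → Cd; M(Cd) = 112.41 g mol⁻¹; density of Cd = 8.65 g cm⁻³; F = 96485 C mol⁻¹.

Q = I·t = 0.7340 × 5274.0 = 3871 C; n(e⁻) = 0.04012 mol.
n(Cd) = n(e⁻)/2 = 0.02006 mol, so m = 0.02006 × 112.41 = 2.255 g.
Volume = m/ρ = 2.255 / 8.65 = 0.2607 cm³.
Thickness = V/A = 0.2607 / 179 = 0.00146 cm = 14.6 μm.

14.6 μm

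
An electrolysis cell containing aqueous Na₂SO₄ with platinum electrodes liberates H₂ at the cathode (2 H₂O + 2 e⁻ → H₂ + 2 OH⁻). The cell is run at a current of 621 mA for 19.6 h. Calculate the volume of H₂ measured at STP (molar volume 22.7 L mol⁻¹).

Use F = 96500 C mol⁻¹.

Q = I·t = 0.6210 A × 70560 s = 43820 C.
n(e⁻) = Q/F = 43820 / 96500 = 0.4541 mol.
2 electrons are transferred per H₂ molecule, so n(H₂) = 0.4541 / 2 = 0.2270 mol.
V = n × V_m = 0.2270 × 22.7 = 5.15 L.

5.15 L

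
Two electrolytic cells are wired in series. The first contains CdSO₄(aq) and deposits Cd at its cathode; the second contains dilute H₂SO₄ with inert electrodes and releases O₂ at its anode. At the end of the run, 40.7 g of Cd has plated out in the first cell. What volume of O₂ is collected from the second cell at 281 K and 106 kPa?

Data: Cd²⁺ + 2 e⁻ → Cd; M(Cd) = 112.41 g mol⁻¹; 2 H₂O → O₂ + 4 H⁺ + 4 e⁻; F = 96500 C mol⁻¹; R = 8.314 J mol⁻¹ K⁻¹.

3.99 L

n(Cd) = 40.7 / 112.41 = 0.3621 mol, so n(e⁻) = 2 × 0.3621 = 0.7241 mol.
The cells are in series, so the same 0.7241 mol of electrons passes through the second cell.
2 H₂O → O₂ + 4 H⁺ + 4 e⁻ — 4 mol e⁻ per mol O₂, so n(O₂) = 0.7241/4 = 0.1810 mol.
V = nRT/P = (0.1810 × 8.314 × 281) / (106 × 10³) = 0.00399 m³ = 3.99 L.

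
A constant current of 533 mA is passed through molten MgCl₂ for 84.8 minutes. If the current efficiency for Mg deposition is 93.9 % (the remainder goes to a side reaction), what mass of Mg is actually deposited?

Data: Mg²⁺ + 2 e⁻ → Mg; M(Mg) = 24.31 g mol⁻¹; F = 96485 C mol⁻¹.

Q = I·t = 0.5330 × 5088.0 = 2712 C.
n(e⁻) = 2712/96485 = 0.02811 mol; theoretically n(Mg) = 0.02811/2 = 0.01405 mol, m_theo = 0.3416 g.
At 93.9 % efficiency, m_actual = 0.939 × 0.3416 = 0.321 g.

0.321 g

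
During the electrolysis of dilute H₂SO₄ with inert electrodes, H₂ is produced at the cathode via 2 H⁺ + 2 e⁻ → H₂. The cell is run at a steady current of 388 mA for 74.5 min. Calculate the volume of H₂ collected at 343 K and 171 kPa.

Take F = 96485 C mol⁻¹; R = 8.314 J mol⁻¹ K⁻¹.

0.150 L

Q = I·t = 0.3880 A × 4470.0 s = 1734 C.
n(e⁻) = Q/F = 1734 / 96485 = 0.01798 mol.
2 electrons are transferred per H₂ molecule, so n(H₂) = 0.01798 / 2 = 0.008988 mol.
V = nRT/P = (0.008988 × 8.314 × 343) / (171 × 10³ Pa) = 1.50 × 10⁻⁴ m³ = 0.150 L.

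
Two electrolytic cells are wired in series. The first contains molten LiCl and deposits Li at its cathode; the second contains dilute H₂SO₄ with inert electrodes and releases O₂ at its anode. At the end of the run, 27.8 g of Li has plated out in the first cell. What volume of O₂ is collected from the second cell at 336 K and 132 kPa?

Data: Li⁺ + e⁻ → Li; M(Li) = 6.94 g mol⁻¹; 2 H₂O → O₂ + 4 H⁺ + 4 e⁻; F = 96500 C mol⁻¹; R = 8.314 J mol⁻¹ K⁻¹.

21.2 L

n(Li) = 27.8 / 6.94 = 4.006 mol, so n(e⁻) = 1 × 4.006 = 4.006 mol.
The cells are in series, so the same 4.006 mol of electrons passes through the second cell.
2 H₂O → O₂ + 4 H⁺ + 4 e⁻ — 4 mol e⁻ per mol O₂, so n(O₂) = 4.006/4 = 1.001 mol.
V = nRT/P = (1.001 × 8.314 × 336) / (132 × 10³) = 0.0212 m³ = 21.2 L.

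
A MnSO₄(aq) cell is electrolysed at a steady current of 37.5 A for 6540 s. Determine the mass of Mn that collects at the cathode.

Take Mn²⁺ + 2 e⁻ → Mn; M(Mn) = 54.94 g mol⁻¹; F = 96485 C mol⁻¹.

Q = I·t = 37.50 A × 6540.0 s = 245200 C.
n(e⁻) = Q/F = 245200 / 96485 = 2.542 mol.
Mn²⁺ + 2 e⁻ → Mn, so n(Mn) = n(e⁻)/2 = 1.271 mol.
m = n·M = 1.271 × 54.94 = 69.8 g.

69.8 g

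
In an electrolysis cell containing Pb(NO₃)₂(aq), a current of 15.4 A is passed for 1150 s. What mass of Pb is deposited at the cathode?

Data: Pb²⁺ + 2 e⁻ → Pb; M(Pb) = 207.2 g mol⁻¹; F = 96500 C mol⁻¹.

Q = I·t = 15.40 A × 1150.0 s = 17710 C.
n(e⁻) = Q/F = 17710 / 96500 = 0.1835 mol.
Pb²⁺ + 2 e⁻ → Pb, so n(Pb) = n(e⁻)/2 = 0.09176 mol.
m = n·M = 0.09176 × 207.2 = 19.0 g.

19.0 g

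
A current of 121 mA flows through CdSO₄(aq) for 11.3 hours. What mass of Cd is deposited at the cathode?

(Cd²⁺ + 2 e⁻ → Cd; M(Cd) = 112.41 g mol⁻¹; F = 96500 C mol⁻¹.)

2.87 g

Q = I·t = 0.1210 A × 40680 s = 4922 C.
n(e⁻) = Q/F = 4922 / 96500 = 0.05101 mol.
Cd²⁺ + 2 e⁻ → Cd, so n(Cd) = n(e⁻)/2 = 0.02550 mol.
m = n·M = 0.02550 × 112.41 = 2.87 g.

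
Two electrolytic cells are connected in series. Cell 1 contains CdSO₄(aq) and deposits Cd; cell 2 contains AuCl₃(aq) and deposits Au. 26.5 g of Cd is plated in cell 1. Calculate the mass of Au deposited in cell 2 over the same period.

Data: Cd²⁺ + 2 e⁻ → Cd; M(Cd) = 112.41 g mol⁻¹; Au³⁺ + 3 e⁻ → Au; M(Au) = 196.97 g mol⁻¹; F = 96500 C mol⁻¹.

n(Cd) = 26.5 / 112.41 = 0.2357 mol.
Since Cd²⁺ + 2 e⁻ → Cd, n(e⁻) passed = 2 × 0.2357 = 0.4715 mol.
Cells in series carry the same charge, so the same 0.4715 mol of electrons passes through cell 2.
Au³⁺ + 3 e⁻ → Au, so n(Au) = 0.4715 / 3 = 0.1572 mol.
m(Au) = 0.1572 × 196.97 = 31.0 g.

31.0 g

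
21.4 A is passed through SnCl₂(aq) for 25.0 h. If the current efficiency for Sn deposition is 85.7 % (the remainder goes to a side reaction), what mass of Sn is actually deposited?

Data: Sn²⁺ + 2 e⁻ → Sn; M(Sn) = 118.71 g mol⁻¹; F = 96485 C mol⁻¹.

1020 g

Q = I·t = 21.40 × 90000 = 1926000 C.
n(e⁻) = 1926000/96485 = 19.96 mol; theoretically n(Sn) = 19.96/2 = 9.981 mol, m_theo = 1185 g.
At 85.7 % efficiency, m_actual = 0.857 × 1185 = 1020 g.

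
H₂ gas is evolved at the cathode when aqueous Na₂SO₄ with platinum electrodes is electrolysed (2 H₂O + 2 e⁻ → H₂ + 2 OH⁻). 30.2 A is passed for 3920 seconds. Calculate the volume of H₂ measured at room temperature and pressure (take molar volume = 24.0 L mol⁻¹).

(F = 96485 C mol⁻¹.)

Q = I·t = 30.20 A × 3920.0 s = 118400 C.
n(e⁻) = Q/F = 118400 / 96485 = 1.227 mol.
2 electrons are transferred per H₂ molecule, so n(H₂) = 1.227 / 2 = 0.6135 mol.
V = n × V_m = 0.6135 × 24.0 = 14.7 L.

14.7 L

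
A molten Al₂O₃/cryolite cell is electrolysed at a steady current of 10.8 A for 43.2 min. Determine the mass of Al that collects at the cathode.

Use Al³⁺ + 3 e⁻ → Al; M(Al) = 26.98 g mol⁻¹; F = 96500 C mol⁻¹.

2.61 g

Q = I·t = 10.80 A × 2592.0 s = 27990 C.
n(e⁻) = Q/F = 27990 / 96500 = 0.2901 mol.
Al³⁺ + 3 e⁻ → Al, so n(Al) = n(e⁻)/3 = 0.09670 mol.
m = n·M = 0.09670 × 26.98 = 2.61 g.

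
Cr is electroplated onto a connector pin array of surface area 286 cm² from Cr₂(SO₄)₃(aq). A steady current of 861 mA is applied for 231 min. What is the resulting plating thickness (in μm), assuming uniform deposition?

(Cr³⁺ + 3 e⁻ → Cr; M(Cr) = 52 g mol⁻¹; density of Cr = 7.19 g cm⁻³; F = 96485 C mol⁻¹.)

Q = I·t = 0.8610 × 13860 = 11930 C; n(e⁻) = 0.1237 mol.
n(Cr) = n(e⁻)/3 = 0.04123 mol, so m = 0.04123 × 52 = 2.144 g.
Volume = m/ρ = 2.144 / 7.19 = 0.2982 cm³.
Thickness = V/A = 0.2982 / 286 = 0.00104 cm = 10.4 μm.

10.4 μm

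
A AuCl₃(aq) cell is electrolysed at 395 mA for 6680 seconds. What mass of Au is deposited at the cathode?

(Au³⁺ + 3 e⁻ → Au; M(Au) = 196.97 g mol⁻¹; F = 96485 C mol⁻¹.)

Q = I·t = 0.3950 A × 6680.0 s = 2639 C.
n(e⁻) = Q/F = 2639 / 96485 = 0.02735 mol.
Au³⁺ + 3 e⁻ → Au, so n(Au) = n(e⁻)/3 = 0.009116 mol.
m = n·M = 0.009116 × 196.97 = 1.80 g.

1.80 g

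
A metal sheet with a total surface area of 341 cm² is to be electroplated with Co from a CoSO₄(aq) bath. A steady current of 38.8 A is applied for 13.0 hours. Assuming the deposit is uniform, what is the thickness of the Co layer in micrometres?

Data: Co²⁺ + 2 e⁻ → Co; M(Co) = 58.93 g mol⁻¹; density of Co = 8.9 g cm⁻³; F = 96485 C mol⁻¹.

1830 μm

Q = I·t = 38.80 × 46800 = 1816000 C; n(e⁻) = 18.82 mol.
n(Co) = n(e⁻)/2 = 9.410 mol, so m = 9.410 × 58.93 = 554.5 g.
Volume = m/ρ = 554.5 / 8.9 = 62.31 cm³.
Thickness = V/A = 62.31 / 341 = 0.183 cm = 1830 μm.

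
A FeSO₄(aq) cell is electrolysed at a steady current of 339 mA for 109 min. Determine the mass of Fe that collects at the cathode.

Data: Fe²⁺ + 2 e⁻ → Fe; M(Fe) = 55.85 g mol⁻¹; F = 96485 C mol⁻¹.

0.642 g

Q = I·t = 0.3390 A × 6540.0 s = 2217 C.
n(e⁻) = Q/F = 2217 / 96485 = 0.02298 mol.
Fe²⁺ + 2 e⁻ → Fe, so n(Fe) = n(e⁻)/2 = 0.01149 mol.
m = n·M = 0.01149 × 55.85 = 0.642 g.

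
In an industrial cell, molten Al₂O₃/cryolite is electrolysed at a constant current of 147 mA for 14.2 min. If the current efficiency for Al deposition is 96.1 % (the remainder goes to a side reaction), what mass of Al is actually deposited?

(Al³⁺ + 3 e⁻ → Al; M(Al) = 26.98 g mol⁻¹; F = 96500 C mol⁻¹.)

Q = I·t = 0.1470 × 852.00 = 125.2 C.
n(e⁻) = 125.2/96500 = 0.001298 mol; theoretically n(Al) = 0.001298/3 = 0.0004326 mol, m_theo = 0.01167 g.
At 96.1 % efficiency, m_actual = 0.961 × 0.01167 = 0.0112 g.

0.0112 g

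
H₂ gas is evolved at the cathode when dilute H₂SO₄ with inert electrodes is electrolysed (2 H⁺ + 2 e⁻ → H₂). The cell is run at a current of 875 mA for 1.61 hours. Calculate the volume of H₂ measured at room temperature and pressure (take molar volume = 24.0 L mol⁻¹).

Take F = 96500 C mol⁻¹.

0.631 L

Q = I·t = 0.8750 A × 5796.0 s = 5072 C.
n(e⁻) = Q/F = 5072 / 96500 = 0.05255 mol.
2 electrons are transferred per H₂ molecule, so n(H₂) = 0.05255 / 2 = 0.02628 mol.
V = n × V_m = 0.02628 × 24.0 = 0.631 L.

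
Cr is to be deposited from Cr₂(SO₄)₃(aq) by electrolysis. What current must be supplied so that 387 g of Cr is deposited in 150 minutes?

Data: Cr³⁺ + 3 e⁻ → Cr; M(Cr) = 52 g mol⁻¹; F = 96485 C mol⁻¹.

n(Cr) = 387 / 52 = 7.442 mol.
n(e⁻) = 3 × 7.442 = 22.33 mol.
Q = n(e⁻)·F = 22.33 × 96485 = 2154000 C.
I = Q/t = 2154000 / 9000.0 s = 239 A.

239 A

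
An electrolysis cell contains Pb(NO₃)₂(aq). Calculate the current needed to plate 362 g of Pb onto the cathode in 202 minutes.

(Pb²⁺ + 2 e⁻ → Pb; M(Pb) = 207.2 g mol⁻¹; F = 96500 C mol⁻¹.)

27.8 A

n(Pb) = 362 / 207.2 = 1.747 mol.
n(e⁻) = 2 × 1.747 = 3.494 mol.
Q = n(e⁻)·F = 3.494 × 96500 = 337200 C.
I = Q/t = 337200 / 12120 s = 27.8 A.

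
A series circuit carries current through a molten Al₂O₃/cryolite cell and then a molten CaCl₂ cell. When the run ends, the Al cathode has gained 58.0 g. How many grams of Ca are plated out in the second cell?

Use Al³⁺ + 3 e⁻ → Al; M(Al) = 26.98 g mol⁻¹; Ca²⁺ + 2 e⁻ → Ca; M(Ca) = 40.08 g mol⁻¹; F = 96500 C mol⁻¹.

129 g

n(Al) = 58.0 / 26.98 = 2.150 mol.
Since Al³⁺ + 3 e⁻ → Al, n(e⁻) passed = 3 × 2.150 = 6.449 mol.
Cells in series carry the same charge, so the same 6.449 mol of electrons passes through cell 2.
Ca²⁺ + 2 e⁻ → Ca, so n(Ca) = 6.449 / 2 = 3.225 mol.
m(Ca) = 3.225 × 40.08 = 129 g.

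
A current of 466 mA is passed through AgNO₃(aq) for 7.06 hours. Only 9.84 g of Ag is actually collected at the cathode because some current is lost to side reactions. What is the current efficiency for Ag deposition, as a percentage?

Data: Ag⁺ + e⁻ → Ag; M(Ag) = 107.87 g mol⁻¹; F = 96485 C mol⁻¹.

74.3 %

Q = I·t = 0.4660 × 25416 = 11840 C; n(e⁻) = 11840/96485 = 0.1228 mol.
Theoretical n(Ag) = n(e⁻)/1 = 0.1228 mol, i.e. m_theo = 0.1228 × 107.87 = 13.24 g.
Efficiency = m_actual / m_theo = 9.84 / 13.24 = 74.3 %.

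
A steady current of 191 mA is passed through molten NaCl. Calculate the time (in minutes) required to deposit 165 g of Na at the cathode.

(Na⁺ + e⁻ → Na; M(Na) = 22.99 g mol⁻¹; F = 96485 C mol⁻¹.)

60400 min

n(Na) = m/M = 165 / 22.99 = 7.177 mol.
Each Na atom requires 1 electron, so n(e⁻) = 1 × 7.177 = 7.177 mol.
Q = n(e⁻)·F = 7.177 × 96485 = 692500 C.
t = Q/I = 692500 / 0.1910 A = 3626000 s = 60400 min.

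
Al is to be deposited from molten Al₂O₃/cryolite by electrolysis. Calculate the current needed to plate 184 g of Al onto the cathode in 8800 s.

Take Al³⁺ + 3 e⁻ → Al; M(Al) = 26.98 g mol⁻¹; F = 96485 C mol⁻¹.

n(Al) = 184 / 26.98 = 6.820 mol.
n(e⁻) = 3 × 6.820 = 20.46 mol.
Q = n(e⁻)·F = 20.46 × 96485 = 1974000 C.
I = Q/t = 1974000 / 8800.0 s = 224 A.

224 A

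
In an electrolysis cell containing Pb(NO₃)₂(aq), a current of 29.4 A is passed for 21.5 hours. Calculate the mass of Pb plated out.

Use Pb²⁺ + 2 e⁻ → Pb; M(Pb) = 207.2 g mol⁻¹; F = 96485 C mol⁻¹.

Q = I·t = 29.40 A × 77400 s = 2276000 C.
n(e⁻) = Q/F = 2276000 / 96485 = 23.58 mol.
Pb²⁺ + 2 e⁻ → Pb, so n(Pb) = n(e⁻)/2 = 11.79 mol.
m = n·M = 11.79 × 207.2 = 2440 g.

2440 g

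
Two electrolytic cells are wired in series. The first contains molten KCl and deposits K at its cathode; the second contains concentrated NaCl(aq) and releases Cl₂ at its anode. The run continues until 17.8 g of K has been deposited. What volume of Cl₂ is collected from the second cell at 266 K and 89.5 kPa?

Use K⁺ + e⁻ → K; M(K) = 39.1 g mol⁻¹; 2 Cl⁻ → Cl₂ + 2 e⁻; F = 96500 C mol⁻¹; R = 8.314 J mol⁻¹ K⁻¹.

n(K) = 17.8 / 39.1 = 0.4552 mol, so n(e⁻) = 1 × 0.4552 = 0.4552 mol.
The cells are in series, so the same 0.4552 mol of electrons passes through the second cell.
2 Cl⁻ → Cl₂ + 2 e⁻ — 2 mol e⁻ per mol Cl₂, so n(Cl₂) = 0.4552/2 = 0.2276 mol.
V = nRT/P = (0.2276 × 8.314 × 266) / (89.5 × 10³) = 0.00562 m³ = 5.62 L.

5.62 L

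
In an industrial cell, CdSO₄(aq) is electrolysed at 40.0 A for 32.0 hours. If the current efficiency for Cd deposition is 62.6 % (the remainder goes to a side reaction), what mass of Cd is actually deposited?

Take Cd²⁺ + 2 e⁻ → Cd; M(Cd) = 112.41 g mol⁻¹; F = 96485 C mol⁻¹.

Q = I·t = 40.00 × 115200 = 4608000 C.
n(e⁻) = 4608000/96485 = 47.76 mol; theoretically n(Cd) = 47.76/2 = 23.88 mol, m_theo = 2684 g.
At 62.6 % efficiency, m_actual = 0.626 × 2684 = 1680 g.

1680 g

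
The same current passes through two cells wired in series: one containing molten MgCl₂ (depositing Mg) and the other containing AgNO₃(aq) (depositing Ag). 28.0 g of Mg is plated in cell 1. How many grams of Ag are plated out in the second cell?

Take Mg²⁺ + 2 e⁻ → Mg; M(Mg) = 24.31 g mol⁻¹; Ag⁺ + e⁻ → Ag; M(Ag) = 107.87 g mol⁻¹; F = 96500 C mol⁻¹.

248 g

n(Mg) = 28.0 / 24.31 = 1.152 mol.
Since Mg²⁺ + 2 e⁻ → Mg, n(e⁻) passed = 2 × 1.152 = 2.304 mol.
Cells in series carry the same charge, so the same 2.304 mol of electrons passes through cell 2.
Ag⁺ + e⁻ → Ag, so n(Ag) = 2.304 / 1 = 2.304 mol.
m(Ag) = 2.304 × 107.87 = 248 g.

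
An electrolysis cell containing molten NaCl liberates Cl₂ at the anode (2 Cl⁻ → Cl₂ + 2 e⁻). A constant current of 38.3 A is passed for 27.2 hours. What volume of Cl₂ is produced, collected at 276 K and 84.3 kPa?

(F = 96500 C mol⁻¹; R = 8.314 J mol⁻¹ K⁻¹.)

529 L

Q = I·t = 38.30 A × 97920 s = 3750000 C.
n(e⁻) = Q/F = 3750000 / 96500 = 38.86 mol.
2 electrons are transferred per Cl₂ molecule, so n(Cl₂) = 38.86 / 2 = 19.43 mol.
V = nRT/P = (19.43 × 8.314 × 276) / (84.3 × 10³ Pa) = 0.529 m³ = 529 L.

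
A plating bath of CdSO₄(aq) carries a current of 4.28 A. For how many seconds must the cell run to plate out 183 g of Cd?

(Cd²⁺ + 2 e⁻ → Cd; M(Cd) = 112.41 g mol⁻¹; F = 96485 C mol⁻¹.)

73400 s

n(Cd) = m/M = 183 / 112.41 = 1.628 mol.
Each Cd atom requires 2 electrons, so n(e⁻) = 2 × 1.628 = 3.256 mol.
Q = n(e⁻)·F = 3.256 × 96485 = 314100 C.
t = Q/I = 314100 / 4.280 A = 73400 s.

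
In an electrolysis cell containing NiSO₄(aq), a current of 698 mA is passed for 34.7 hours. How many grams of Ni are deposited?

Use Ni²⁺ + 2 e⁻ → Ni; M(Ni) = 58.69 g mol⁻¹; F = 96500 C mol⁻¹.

26.5 g

Q = I·t = 0.6980 A × 124920 s = 87190 C.
n(e⁻) = Q/F = 87190 / 96500 = 0.9036 mol.
Ni²⁺ + 2 e⁻ → Ni, so n(Ni) = n(e⁻)/2 = 0.4518 mol.
m = n·M = 0.4518 × 58.69 = 26.5 g.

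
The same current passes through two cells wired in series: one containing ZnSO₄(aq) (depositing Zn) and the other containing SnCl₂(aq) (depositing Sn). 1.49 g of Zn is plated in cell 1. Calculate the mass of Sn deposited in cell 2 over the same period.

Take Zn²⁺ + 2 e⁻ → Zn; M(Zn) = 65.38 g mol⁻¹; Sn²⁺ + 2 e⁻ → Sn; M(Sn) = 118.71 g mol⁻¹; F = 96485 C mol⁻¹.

n(Zn) = 1.49 / 65.38 = 0.02279 mol.
Since Zn²⁺ + 2 e⁻ → Zn, n(e⁻) passed = 2 × 0.02279 = 0.04558 mol.
Cells in series carry the same charge, so the same 0.04558 mol of electrons passes through cell 2.
Sn²⁺ + 2 e⁻ → Sn, so n(Sn) = 0.04558 / 2 = 0.02279 mol.
m(Sn) = 0.02279 × 118.71 = 2.71 g.

2.71 g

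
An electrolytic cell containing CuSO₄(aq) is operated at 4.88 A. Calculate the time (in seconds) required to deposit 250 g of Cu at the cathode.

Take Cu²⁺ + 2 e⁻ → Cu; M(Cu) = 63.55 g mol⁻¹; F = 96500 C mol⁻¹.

n(Cu) = m/M = 250 / 63.55 = 3.934 mol.
Each Cu atom requires 2 electrons, so n(e⁻) = 2 × 3.934 = 7.868 mol.
Q = n(e⁻)·F = 7.868 × 96500 = 759200 C.
t = Q/I = 759200 / 4.880 A = 155600 s.

1.56 × 10⁵ s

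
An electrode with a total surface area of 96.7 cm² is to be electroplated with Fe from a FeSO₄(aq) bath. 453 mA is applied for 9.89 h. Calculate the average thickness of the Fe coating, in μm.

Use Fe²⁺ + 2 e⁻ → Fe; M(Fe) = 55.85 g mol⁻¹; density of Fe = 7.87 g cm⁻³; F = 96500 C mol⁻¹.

61.3 μm

Q = I·t = 0.4530 × 35604 = 16130 C; n(e⁻) = 0.1671 mol.
n(Fe) = n(e⁻)/2 = 0.08357 mol, so m = 0.08357 × 55.85 = 4.667 g.
Volume = m/ρ = 4.667 / 7.87 = 0.5930 cm³.
Thickness = V/A = 0.5930 / 96.7 = 0.00613 cm = 61.3 μm.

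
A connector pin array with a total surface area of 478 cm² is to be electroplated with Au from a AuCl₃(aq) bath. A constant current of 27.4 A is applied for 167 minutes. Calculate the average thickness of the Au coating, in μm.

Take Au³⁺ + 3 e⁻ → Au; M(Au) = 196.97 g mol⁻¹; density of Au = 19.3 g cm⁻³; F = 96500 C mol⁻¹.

Q = I·t = 27.40 × 10020 = 274500 C; n(e⁻) = 2.845 mol.
n(Au) = n(e⁻)/3 = 0.9484 mol, so m = 0.9484 × 196.97 = 186.8 g.
Volume = m/ρ = 186.8 / 19.3 = 9.679 cm³.
Thickness = V/A = 9.679 / 478 = 0.0202 cm = 202 μm.

202 μm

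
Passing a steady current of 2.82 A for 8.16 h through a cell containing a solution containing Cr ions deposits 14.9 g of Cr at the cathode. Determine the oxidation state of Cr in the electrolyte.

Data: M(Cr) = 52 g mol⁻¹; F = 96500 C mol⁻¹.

Q = I·t = 2.820 A × 29376 s = 82840 C, so n(e⁻) = 82840/96500 = 0.8584 mol.
n(Cr) deposited = 14.9 / 52 = 0.2865 mol.
Electrons per atom = n(e⁻)/n(Cr) = 0.8584 / 0.2865 = 3.00 ≈ 3, so the ion is Cr³⁺.

+3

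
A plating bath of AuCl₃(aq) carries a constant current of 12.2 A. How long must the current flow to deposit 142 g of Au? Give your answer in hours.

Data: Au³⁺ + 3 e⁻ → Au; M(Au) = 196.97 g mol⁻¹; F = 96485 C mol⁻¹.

n(Au) = m/M = 142 / 196.97 = 0.7209 mol.
Each Au atom requires 3 electrons, so n(e⁻) = 3 × 0.7209 = 2.163 mol.
Q = n(e⁻)·F = 2.163 × 96485 = 208700 C.
t = Q/I = 208700 / 12.20 A = 17100 s = 4.75 h.

4.75 h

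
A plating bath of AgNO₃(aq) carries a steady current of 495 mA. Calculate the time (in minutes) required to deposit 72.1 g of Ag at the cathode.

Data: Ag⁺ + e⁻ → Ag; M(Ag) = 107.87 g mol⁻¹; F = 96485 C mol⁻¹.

n(Ag) = m/M = 72.1 / 107.87 = 0.6684 mol.
Each Ag atom requires 1 electron, so n(e⁻) = 1 × 0.6684 = 0.6684 mol.
Q = n(e⁻)·F = 0.6684 × 96485 = 64490 C.
t = Q/I = 64490 / 0.4950 A = 130300 s = 2170 min.

2170 min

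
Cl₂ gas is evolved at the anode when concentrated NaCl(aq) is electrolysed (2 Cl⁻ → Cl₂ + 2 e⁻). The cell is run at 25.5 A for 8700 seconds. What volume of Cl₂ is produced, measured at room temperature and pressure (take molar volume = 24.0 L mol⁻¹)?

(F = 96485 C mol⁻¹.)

27.6 L

Q = I·t = 25.50 A × 8700.0 s = 221800 C.
n(e⁻) = Q/F = 221800 / 96485 = 2.299 mol.
2 electrons are transferred per Cl₂ molecule, so n(Cl₂) = 2.299 / 2 = 1.150 mol.
V = n × V_m = 1.150 × 24.0 = 27.6 L.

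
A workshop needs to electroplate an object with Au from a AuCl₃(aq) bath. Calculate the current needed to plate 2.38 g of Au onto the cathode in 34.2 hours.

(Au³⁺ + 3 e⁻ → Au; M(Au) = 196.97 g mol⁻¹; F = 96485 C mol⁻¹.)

0.0284 A

n(Au) = 2.38 / 196.97 = 0.01208 mol.
n(e⁻) = 3 × 0.01208 = 0.03625 mol.
Q = n(e⁻)·F = 0.03625 × 96485 = 3498 C.
I = Q/t = 3498 / 123120 s = 0.0284 A.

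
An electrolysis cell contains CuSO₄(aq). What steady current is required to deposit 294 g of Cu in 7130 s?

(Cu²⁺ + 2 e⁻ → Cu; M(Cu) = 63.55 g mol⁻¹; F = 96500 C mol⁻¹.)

n(Cu) = 294 / 63.55 = 4.626 mol.
n(e⁻) = 2 × 4.626 = 9.253 mol.
Q = n(e⁻)·F = 9.253 × 96500 = 892900 C.
I = Q/t = 892900 / 7130.0 s = 125 A.

125 A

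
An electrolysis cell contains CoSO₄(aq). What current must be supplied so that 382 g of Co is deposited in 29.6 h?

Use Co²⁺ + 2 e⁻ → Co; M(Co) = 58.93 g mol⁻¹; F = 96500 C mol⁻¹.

n(Co) = 382 / 58.93 = 6.482 mol.
n(e⁻) = 2 × 6.482 = 12.96 mol.
Q = n(e⁻)·F = 12.96 × 96500 = 1251000 C.
I = Q/t = 1251000 / 106560 s = 11.7 A.

11.7 A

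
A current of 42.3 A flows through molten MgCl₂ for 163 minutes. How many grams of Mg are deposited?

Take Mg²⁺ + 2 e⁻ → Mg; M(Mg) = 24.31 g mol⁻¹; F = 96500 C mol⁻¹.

Q = I·t = 42.30 A × 9780.0 s = 413700 C.
n(e⁻) = Q/F = 413700 / 96500 = 4.287 mol.
Mg²⁺ + 2 e⁻ → Mg, so n(Mg) = n(e⁻)/2 = 2.143 mol.
m = n·M = 2.143 × 24.31 = 52.1 g.

52.1 g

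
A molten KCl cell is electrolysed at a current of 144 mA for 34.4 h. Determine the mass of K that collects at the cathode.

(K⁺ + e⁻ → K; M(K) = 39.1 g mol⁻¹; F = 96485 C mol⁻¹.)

7.23 g

Q = I·t = 0.1440 A × 123840 s = 17830 C.
n(e⁻) = Q/F = 17830 / 96485 = 0.1848 mol.
K⁺ + e⁻ → K, so n(K) = n(e⁻)/1 = 0.1848 mol.
m = n·M = 0.1848 × 39.1 = 7.23 g.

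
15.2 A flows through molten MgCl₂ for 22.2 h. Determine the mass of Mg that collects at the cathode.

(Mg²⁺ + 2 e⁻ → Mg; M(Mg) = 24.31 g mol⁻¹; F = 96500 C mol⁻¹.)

153 g

Q = I·t = 15.20 A × 79920 s = 1215000 C.
n(e⁻) = Q/F = 1215000 / 96500 = 12.59 mol.
Mg²⁺ + 2 e⁻ → Mg, so n(Mg) = n(e⁻)/2 = 6.294 mol.
m = n·M = 6.294 × 24.31 = 153 g.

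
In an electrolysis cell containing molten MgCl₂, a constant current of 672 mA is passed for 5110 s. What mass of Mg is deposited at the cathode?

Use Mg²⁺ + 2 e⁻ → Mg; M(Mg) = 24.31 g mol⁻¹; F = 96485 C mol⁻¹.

Q = I·t = 0.6720 A × 5110.0 s = 3434 C.
n(e⁻) = Q/F = 3434 / 96485 = 0.03559 mol.
Mg²⁺ + 2 e⁻ → Mg, so n(Mg) = n(e⁻)/2 = 0.01780 mol.
m = n·M = 0.01780 × 24.31 = 0.433 g.

0.433 g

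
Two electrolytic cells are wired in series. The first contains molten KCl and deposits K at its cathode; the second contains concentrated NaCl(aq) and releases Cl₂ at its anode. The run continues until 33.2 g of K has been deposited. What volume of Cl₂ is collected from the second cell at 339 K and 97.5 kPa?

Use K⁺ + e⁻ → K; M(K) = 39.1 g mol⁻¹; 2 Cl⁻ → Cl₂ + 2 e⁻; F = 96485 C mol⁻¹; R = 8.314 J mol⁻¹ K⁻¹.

12.3 L

n(K) = 33.2 / 39.1 = 0.8491 mol, so n(e⁻) = 1 × 0.8491 = 0.8491 mol.
The cells are in series, so the same 0.8491 mol of electrons passes through the second cell.
2 Cl⁻ → Cl₂ + 2 e⁻ — 2 mol e⁻ per mol Cl₂, so n(Cl₂) = 0.8491/2 = 0.4246 mol.
V = nRT/P = (0.4246 × 8.314 × 339) / (97.5 × 10³) = 0.0123 m³ = 12.3 L.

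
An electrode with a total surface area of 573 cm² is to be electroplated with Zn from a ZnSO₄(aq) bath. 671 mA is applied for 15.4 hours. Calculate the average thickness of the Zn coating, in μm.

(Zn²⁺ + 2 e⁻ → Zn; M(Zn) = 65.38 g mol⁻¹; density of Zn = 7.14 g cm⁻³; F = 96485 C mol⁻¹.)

Q = I·t = 0.6710 × 55440 = 37200 C; n(e⁻) = 0.3856 mol.
n(Zn) = n(e⁻)/2 = 0.1928 mol, so m = 0.1928 × 65.38 = 12.60 g.
Volume = m/ρ = 12.60 / 7.14 = 1.765 cm³.
Thickness = V/A = 1.765 / 573 = 0.00308 cm = 30.8 μm.

30.8 μm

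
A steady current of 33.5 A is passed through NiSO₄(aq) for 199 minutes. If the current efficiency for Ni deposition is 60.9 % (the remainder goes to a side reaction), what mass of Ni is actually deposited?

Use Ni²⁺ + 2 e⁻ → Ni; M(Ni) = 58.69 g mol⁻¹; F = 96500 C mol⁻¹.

Q = I·t = 33.50 × 11940 = 400000 C.
n(e⁻) = 400000/96500 = 4.145 mol; theoretically n(Ni) = 4.145/2 = 2.072 mol, m_theo = 121.6 g.
At 60.9 % efficiency, m_actual = 0.609 × 121.6 = 74.1 g.

74.1 g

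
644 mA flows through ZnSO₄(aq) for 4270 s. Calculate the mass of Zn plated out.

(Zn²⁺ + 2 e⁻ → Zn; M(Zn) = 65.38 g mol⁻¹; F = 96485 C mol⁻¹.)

Q = I·t = 0.6440 A × 4270.0 s = 2750 C.
n(e⁻) = Q/F = 2750 / 96485 = 0.02850 mol.
Zn²⁺ + 2 e⁻ → Zn, so n(Zn) = n(e⁻)/2 = 0.01425 mol.
m = n·M = 0.01425 × 65.38 = 0.932 g.

0.932 g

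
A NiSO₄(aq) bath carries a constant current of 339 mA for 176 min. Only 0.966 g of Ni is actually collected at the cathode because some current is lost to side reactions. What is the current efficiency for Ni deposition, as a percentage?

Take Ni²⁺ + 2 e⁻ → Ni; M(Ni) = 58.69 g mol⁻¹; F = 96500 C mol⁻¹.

88.7 %

Q = I·t = 0.3390 × 10560 = 3580 C; n(e⁻) = 3580/96500 = 0.03710 mol.
Theoretical n(Ni) = n(e⁻)/2 = 0.01855 mol, i.e. m_theo = 0.01855 × 58.69 = 1.089 g.
Efficiency = m_actual / m_theo = 0.966 / 1.089 = 88.7 %.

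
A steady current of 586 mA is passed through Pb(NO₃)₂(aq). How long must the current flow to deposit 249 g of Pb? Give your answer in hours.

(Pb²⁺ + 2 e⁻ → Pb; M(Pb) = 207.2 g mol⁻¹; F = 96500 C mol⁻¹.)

110 h

n(Pb) = m/M = 249 / 207.2 = 1.202 mol.
Each Pb atom requires 2 electrons, so n(e⁻) = 2 × 1.202 = 2.403 mol.
Q = n(e⁻)·F = 2.403 × 96500 = 231900 C.
t = Q/I = 231900 / 0.5860 A = 395800 s = 110 h.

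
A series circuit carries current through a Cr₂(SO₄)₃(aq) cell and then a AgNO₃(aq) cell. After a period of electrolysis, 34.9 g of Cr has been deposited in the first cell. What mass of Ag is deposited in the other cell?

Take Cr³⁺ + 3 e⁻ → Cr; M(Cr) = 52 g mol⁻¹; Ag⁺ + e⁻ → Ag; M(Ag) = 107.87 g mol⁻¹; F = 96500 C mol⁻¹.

n(Cr) = 34.9 / 52 = 0.6712 mol.
Since Cr³⁺ + 3 e⁻ → Cr, n(e⁻) passed = 3 × 0.6712 = 2.013 mol.
Cells in series carry the same charge, so the same 2.013 mol of electrons passes through cell 2.
Ag⁺ + e⁻ → Ag, so n(Ag) = 2.013 / 1 = 2.013 mol.
m(Ag) = 2.013 × 107.87 = 217 g.

217 g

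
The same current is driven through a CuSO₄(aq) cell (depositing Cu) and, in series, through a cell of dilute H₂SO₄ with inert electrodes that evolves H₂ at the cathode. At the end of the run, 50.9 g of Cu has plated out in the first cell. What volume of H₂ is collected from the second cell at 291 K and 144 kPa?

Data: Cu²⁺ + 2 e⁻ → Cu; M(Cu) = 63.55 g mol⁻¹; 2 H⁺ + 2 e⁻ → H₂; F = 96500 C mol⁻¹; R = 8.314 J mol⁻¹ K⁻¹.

13.5 L

n(Cu) = 50.9 / 63.55 = 0.8009 mol, so n(e⁻) = 2 × 0.8009 = 1.602 mol.
The cells are in series, so the same 1.602 mol of electrons passes through the second cell.
2 H⁺ + 2 e⁻ → H₂ — 2 mol e⁻ per mol H₂, so n(H₂) = 1.602/2 = 0.8009 mol.
V = nRT/P = (0.8009 × 8.314 × 291) / (144 × 10³) = 0.0135 m³ = 13.5 L.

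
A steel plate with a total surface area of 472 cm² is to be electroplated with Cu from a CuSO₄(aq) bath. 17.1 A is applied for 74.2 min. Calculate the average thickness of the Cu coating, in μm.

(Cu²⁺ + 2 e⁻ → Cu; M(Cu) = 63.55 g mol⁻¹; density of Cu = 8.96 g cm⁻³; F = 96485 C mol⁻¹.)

59.3 μm

Q = I·t = 17.10 × 4452.0 = 76130 C; n(e⁻) = 0.7890 mol.
n(Cu) = n(e⁻)/2 = 0.3945 mol, so m = 0.3945 × 63.55 = 25.07 g.
Volume = m/ρ = 25.07 / 8.96 = 2.798 cm³.
Thickness = V/A = 2.798 / 472 = 0.00593 cm = 59.3 μm.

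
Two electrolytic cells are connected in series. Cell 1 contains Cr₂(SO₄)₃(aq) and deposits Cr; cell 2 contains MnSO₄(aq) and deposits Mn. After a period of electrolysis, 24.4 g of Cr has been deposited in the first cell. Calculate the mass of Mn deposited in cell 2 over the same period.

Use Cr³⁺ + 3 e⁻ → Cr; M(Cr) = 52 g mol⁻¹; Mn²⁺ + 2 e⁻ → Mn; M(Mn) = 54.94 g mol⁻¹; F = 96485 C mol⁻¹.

n(Cr) = 24.4 / 52 = 0.4692 mol.
Since Cr³⁺ + 3 e⁻ → Cr, n(e⁻) passed = 3 × 0.4692 = 1.408 mol.
Cells in series carry the same charge, so the same 1.408 mol of electrons passes through cell 2.
Mn²⁺ + 2 e⁻ → Mn, so n(Mn) = 1.408 / 2 = 0.7038 mol.
m(Mn) = 0.7038 × 54.94 = 38.7 g.

38.7 g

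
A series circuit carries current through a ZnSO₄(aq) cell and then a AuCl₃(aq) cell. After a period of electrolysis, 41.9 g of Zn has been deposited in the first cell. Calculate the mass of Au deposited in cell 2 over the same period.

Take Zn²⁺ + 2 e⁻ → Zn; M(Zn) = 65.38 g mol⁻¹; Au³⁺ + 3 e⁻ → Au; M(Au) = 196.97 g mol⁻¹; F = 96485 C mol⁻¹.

84.2 g

n(Zn) = 41.9 / 65.38 = 0.6409 mol.
Since Zn²⁺ + 2 e⁻ → Zn, n(e⁻) passed = 2 × 0.6409 = 1.282 mol.
Cells in series carry the same charge, so the same 1.282 mol of electrons passes through cell 2.
Au³⁺ + 3 e⁻ → Au, so n(Au) = 1.282 / 3 = 0.4272 mol.
m(Au) = 0.4272 × 196.97 = 84.2 g.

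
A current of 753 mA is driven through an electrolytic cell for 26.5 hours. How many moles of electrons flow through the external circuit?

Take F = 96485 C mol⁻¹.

0.745 mol

Q = I·t = 0.7530 A × 95400 s = 71840 C.
n(e⁻) = Q/F = 71840 / 96485 = 0.745 mol.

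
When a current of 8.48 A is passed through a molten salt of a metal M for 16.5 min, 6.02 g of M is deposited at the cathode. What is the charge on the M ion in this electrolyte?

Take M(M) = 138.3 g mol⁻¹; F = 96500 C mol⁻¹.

+2

Q = I·t = 8.480 A × 990.00 s = 8395 C, so n(e⁻) = 8395/96500 = 0.08700 mol.
n(M) deposited = 6.02 / 138.3 = 0.04353 mol.
Electrons per atom = n(e⁻)/n(M) = 0.08700 / 0.04353 = 2.00 ≈ 2, so the ion is M²⁺.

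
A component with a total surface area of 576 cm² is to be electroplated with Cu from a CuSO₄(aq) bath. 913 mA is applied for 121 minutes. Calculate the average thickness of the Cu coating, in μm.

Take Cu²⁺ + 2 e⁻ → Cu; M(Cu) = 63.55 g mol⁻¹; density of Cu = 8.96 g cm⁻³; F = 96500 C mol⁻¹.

Q = I·t = 0.9130 × 7260.0 = 6628 C; n(e⁻) = 0.06869 mol.
n(Cu) = n(e⁻)/2 = 0.03434 mol, so m = 0.03434 × 63.55 = 2.183 g.
Volume = m/ρ = 2.183 / 8.96 = 0.2436 cm³.
Thickness = V/A = 0.2436 / 576 = 4.23 × 10⁻⁴ cm = 4.23 μm.

4.23 μm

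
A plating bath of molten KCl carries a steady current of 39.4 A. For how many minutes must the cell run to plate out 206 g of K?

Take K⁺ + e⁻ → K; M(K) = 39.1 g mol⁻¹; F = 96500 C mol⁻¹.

n(K) = m/M = 206 / 39.1 = 5.269 mol.
Each K atom requires 1 electron, so n(e⁻) = 1 × 5.269 = 5.269 mol.
Q = n(e⁻)·F = 5.269 × 96500 = 508400 C.
t = Q/I = 508400 / 39.40 A = 12900 s = 215 min.

215 min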